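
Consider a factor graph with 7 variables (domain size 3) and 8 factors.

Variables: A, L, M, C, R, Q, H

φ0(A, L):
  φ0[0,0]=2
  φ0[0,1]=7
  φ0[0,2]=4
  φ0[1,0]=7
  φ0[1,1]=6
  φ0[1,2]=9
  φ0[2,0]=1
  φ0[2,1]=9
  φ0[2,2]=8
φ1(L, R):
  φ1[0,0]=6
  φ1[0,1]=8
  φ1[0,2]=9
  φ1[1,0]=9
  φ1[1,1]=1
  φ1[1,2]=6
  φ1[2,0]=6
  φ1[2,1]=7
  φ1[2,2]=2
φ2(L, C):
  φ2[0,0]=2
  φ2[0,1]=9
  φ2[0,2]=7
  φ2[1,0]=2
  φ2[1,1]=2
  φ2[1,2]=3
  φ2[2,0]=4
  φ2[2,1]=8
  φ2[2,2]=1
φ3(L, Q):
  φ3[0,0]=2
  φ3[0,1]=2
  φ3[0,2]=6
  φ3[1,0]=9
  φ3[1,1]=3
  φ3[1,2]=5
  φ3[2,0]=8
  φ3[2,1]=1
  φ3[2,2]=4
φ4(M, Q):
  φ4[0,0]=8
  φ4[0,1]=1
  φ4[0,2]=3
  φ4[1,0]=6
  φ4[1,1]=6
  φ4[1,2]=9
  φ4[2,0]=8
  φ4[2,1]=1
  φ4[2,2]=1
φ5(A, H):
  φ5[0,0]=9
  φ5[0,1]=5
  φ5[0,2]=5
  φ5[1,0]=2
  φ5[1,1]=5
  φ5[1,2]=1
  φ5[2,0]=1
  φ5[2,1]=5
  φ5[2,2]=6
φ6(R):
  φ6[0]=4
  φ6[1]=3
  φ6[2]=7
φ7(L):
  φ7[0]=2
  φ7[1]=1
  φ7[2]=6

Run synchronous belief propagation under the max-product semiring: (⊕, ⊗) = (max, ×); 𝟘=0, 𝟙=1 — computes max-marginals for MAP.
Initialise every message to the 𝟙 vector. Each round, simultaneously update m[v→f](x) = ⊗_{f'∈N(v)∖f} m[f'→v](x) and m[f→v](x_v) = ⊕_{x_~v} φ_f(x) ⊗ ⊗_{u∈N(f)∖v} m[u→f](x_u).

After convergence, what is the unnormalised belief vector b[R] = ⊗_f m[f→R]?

init: all messages = 𝟙 over 3 values
r1 m[φ0→A] = [7, 9, 9]
r1 m[φ0→L] = [7, 9, 9]
r1 m[φ1→L] = [9, 9, 7]
r1 m[φ1→R] = [9, 8, 9]
r1 m[φ2→L] = [9, 3, 8]
r1 m[φ2→C] = [4, 9, 7]
r1 m[φ3→L] = [6, 9, 8]
r1 m[φ3→Q] = [9, 3, 6]
r1 m[φ4→M] = [8, 9, 8]
r1 m[φ4→Q] = [8, 6, 9]
r1 m[φ5→A] = [9, 5, 6]
r1 m[φ5→H] = [9, 5, 6]
r1 m[φ6→R] = [4, 3, 7]
r1 m[φ7→L] = [2, 1, 6]
r1 m[A→φ0] = [1, 1, 1]
r1 m[A→φ5] = [1, 1, 1]
r1 m[L→φ0] = [1, 1, 1]
r1 m[L→φ1] = [1, 1, 1]
r1 m[L→φ2] = [1, 1, 1]
r1 m[L→φ3] = [1, 1, 1]
r1 m[L→φ7] = [1, 1, 1]
r1 m[M→φ4] = [1, 1, 1]
r1 m[C→φ2] = [1, 1, 1]
r1 m[R→φ1] = [1, 1, 1]
r1 m[R→φ6] = [1, 1, 1]
r1 m[Q→φ3] = [1, 1, 1]
r1 m[Q→φ4] = [1, 1, 1]
r1 m[H→φ5] = [1, 1, 1]
r2 m[φ0→A] = [7, 9, 9]
r2 m[φ0→L] = [7, 9, 9]
r2 m[φ1→L] = [9, 9, 7]
r2 m[φ1→R] = [9, 8, 9]
r2 m[φ2→L] = [9, 3, 8]
r2 m[φ2→C] = [4, 9, 7]
r2 m[φ3→L] = [6, 9, 8]
r2 m[φ3→Q] = [9, 3, 6]
r2 m[φ4→M] = [8, 9, 8]
r2 m[φ4→Q] = [8, 6, 9]
r2 m[φ5→A] = [9, 5, 6]
r2 m[φ5→H] = [9, 5, 6]
r2 m[φ6→R] = [4, 3, 7]
r2 m[φ7→L] = [2, 1, 6]
r2 m[A→φ0] = [9, 5, 6]
r2 m[A→φ5] = [7, 9, 9]
r2 m[L→φ0] = [972, 243, 2688]
r2 m[L→φ1] = [756, 243, 3456]
r2 m[L→φ2] = [756, 729, 3024]
r2 m[L→φ3] = [1134, 243, 3024]
r2 m[L→φ7] = [3402, 2187, 4032]
r2 m[M→φ4] = [1, 1, 1]
r2 m[C→φ2] = [1, 1, 1]
r2 m[R→φ1] = [4, 3, 7]
r2 m[R→φ6] = [9, 8, 9]
r2 m[Q→φ3] = [8, 6, 9]
r2 m[Q→φ4] = [9, 3, 6]
r2 m[H→φ5] = [1, 1, 1]
r3 m[φ0→A] = [10752, 24192, 21504]
r3 m[φ0→L] = [35, 63, 48]
r3 m[φ1→L] = [63, 42, 24]
r3 m[φ1→R] = [20736, 24192, 6912]
r3 m[φ2→L] = [9, 3, 8]
r3 m[φ2→C] = [12096, 24192, 5292]
r3 m[φ3→L] = [54, 72, 64]
r3 m[φ3→Q] = [24192, 3024, 12096]
r3 m[φ4→M] = [72, 54, 72]
r3 m[φ4→Q] = [8, 6, 9]
r3 m[φ5→A] = [9, 5, 6]
r3 m[φ5→H] = [63, 45, 54]
r3 m[φ6→R] = [4, 3, 7]
r3 m[φ7→L] = [2, 1, 6]
r3 m[A→φ0] = [9, 5, 6]
r3 m[A→φ5] = [7, 9, 9]
r3 m[L→φ0] = [972, 243, 2688]
r3 m[L→φ1] = [756, 243, 3456]
r3 m[L→φ2] = [756, 729, 3024]
r3 m[L→φ3] = [1134, 243, 3024]
r3 m[L→φ7] = [3402, 2187, 4032]
r3 m[M→φ4] = [1, 1, 1]
r3 m[C→φ2] = [1, 1, 1]
r3 m[R→φ1] = [4, 3, 7]
r3 m[R→φ6] = [9, 8, 9]
r3 m[Q→φ3] = [8, 6, 9]
r3 m[Q→φ4] = [9, 3, 6]
r3 m[H→φ5] = [1, 1, 1]
r4 m[φ0→A] = [10752, 24192, 21504]
r4 m[φ0→L] = [35, 63, 48]
r4 m[φ1→L] = [63, 42, 24]
r4 m[φ1→R] = [20736, 24192, 6912]
r4 m[φ2→L] = [9, 3, 8]
r4 m[φ2→C] = [12096, 24192, 5292]
r4 m[φ3→L] = [54, 72, 64]
r4 m[φ3→Q] = [24192, 3024, 12096]
r4 m[φ4→M] = [72, 54, 72]
r4 m[φ4→Q] = [8, 6, 9]
r4 m[φ5→A] = [9, 5, 6]
r4 m[φ5→H] = [63, 45, 54]
r4 m[φ6→R] = [4, 3, 7]
r4 m[φ7→L] = [2, 1, 6]
r4 m[A→φ0] = [9, 5, 6]
r4 m[A→φ5] = [10752, 24192, 21504]
r4 m[L→φ0] = [61236, 9072, 73728]
r4 m[L→φ1] = [34020, 13608, 147456]
r4 m[L→φ2] = [238140, 190512, 442368]
r4 m[L→φ3] = [39690, 7938, 55296]
r4 m[L→φ7] = [1071630, 571536, 589824]
r4 m[M→φ4] = [1, 1, 1]
r4 m[C→φ2] = [1, 1, 1]
r4 m[R→φ1] = [4, 3, 7]
r4 m[R→φ6] = [20736, 24192, 6912]
r4 m[Q→φ3] = [8, 6, 9]
r4 m[Q→φ4] = [24192, 3024, 12096]
r4 m[H→φ5] = [1, 1, 1]
r5 m[φ0→A] = [294912, 663552, 589824]
r5 m[φ0→L] = [35, 63, 48]
r5 m[φ1→L] = [63, 42, 24]
r5 m[φ1→R] = [884736, 1032192, 306180]
r5 m[φ2→L] = [9, 3, 8]
r5 m[φ2→C] = [1769472, 3538944, 1666980]
r5 m[φ3→L] = [54, 72, 64]
r5 m[φ3→Q] = [442368, 79380, 238140]
r5 m[φ4→M] = [193536, 145152, 193536]
r5 m[φ4→Q] = [8, 6, 9]
r5 m[φ5→A] = [9, 5, 6]
r5 m[φ5→H] = [96768, 120960, 129024]
r5 m[φ6→R] = [4, 3, 7]
r5 m[φ7→L] = [2, 1, 6]
r5 m[A→φ0] = [9, 5, 6]
r5 m[A→φ5] = [10752, 24192, 21504]
r5 m[L→φ0] = [61236, 9072, 73728]
r5 m[L→φ1] = [34020, 13608, 147456]
r5 m[L→φ2] = [238140, 190512, 442368]
r5 m[L→φ3] = [39690, 7938, 55296]
r5 m[L→φ7] = [1071630, 571536, 589824]
r5 m[M→φ4] = [1, 1, 1]
r5 m[C→φ2] = [1, 1, 1]
r5 m[R→φ1] = [4, 3, 7]
r5 m[R→φ6] = [20736, 24192, 6912]
r5 m[Q→φ3] = [8, 6, 9]
r5 m[Q→φ4] = [24192, 3024, 12096]
r5 m[H→φ5] = [1, 1, 1]
r6 m[φ0→A] = [294912, 663552, 589824]
r6 m[φ0→L] = [35, 63, 48]
r6 m[φ1→L] = [63, 42, 24]
r6 m[φ1→R] = [884736, 1032192, 306180]
r6 m[φ2→L] = [9, 3, 8]
r6 m[φ2→C] = [1769472, 3538944, 1666980]
r6 m[φ3→L] = [54, 72, 64]
r6 m[φ3→Q] = [442368, 79380, 238140]
r6 m[φ4→M] = [193536, 145152, 193536]
r6 m[φ4→Q] = [8, 6, 9]
r6 m[φ5→A] = [9, 5, 6]
r6 m[φ5→H] = [96768, 120960, 129024]
r6 m[φ6→R] = [4, 3, 7]
r6 m[φ7→L] = [2, 1, 6]
r6 m[A→φ0] = [9, 5, 6]
r6 m[A→φ5] = [294912, 663552, 589824]
r6 m[L→φ0] = [61236, 9072, 73728]
r6 m[L→φ1] = [34020, 13608, 147456]
r6 m[L→φ2] = [238140, 190512, 442368]
r6 m[L→φ3] = [39690, 7938, 55296]
r6 m[L→φ7] = [1071630, 571536, 589824]
r6 m[M→φ4] = [1, 1, 1]
r6 m[C→φ2] = [1, 1, 1]
r6 m[R→φ1] = [4, 3, 7]
r6 m[R→φ6] = [884736, 1032192, 306180]
r6 m[Q→φ3] = [8, 6, 9]
r6 m[Q→φ4] = [442368, 79380, 238140]
r6 m[H→φ5] = [1, 1, 1]
r7 m[φ0→A] = [294912, 663552, 589824]
r7 m[φ0→L] = [35, 63, 48]
r7 m[φ1→L] = [63, 42, 24]
r7 m[φ1→R] = [884736, 1032192, 306180]
r7 m[φ2→L] = [9, 3, 8]
r7 m[φ2→C] = [1769472, 3538944, 1666980]
r7 m[φ3→L] = [54, 72, 64]
r7 m[φ3→Q] = [442368, 79380, 238140]
r7 m[φ4→M] = [3538944, 2654208, 3538944]
r7 m[φ4→Q] = [8, 6, 9]
r7 m[φ5→A] = [9, 5, 6]
r7 m[φ5→H] = [2654208, 3317760, 3538944]
r7 m[φ6→R] = [4, 3, 7]
r7 m[φ7→L] = [2, 1, 6]
r7 m[A→φ0] = [9, 5, 6]
r7 m[A→φ5] = [294912, 663552, 589824]
r7 m[L→φ0] = [61236, 9072, 73728]
r7 m[L→φ1] = [34020, 13608, 147456]
r7 m[L→φ2] = [238140, 190512, 442368]
r7 m[L→φ3] = [39690, 7938, 55296]
r7 m[L→φ7] = [1071630, 571536, 589824]
r7 m[M→φ4] = [1, 1, 1]
r7 m[C→φ2] = [1, 1, 1]
r7 m[R→φ1] = [4, 3, 7]
r7 m[R→φ6] = [884736, 1032192, 306180]
r7 m[Q→φ3] = [8, 6, 9]
r7 m[Q→φ4] = [442368, 79380, 238140]
r7 m[H→φ5] = [1, 1, 1]
r8 m[φ0→A] = [294912, 663552, 589824]
r8 m[φ0→L] = [35, 63, 48]
r8 m[φ1→L] = [63, 42, 24]
r8 m[φ1→R] = [884736, 1032192, 306180]
r8 m[φ2→L] = [9, 3, 8]
r8 m[φ2→C] = [1769472, 3538944, 1666980]
r8 m[φ3→L] = [54, 72, 64]
r8 m[φ3→Q] = [442368, 79380, 238140]
r8 m[φ4→M] = [3538944, 2654208, 3538944]
r8 m[φ4→Q] = [8, 6, 9]
r8 m[φ5→A] = [9, 5, 6]
r8 m[φ5→H] = [2654208, 3317760, 3538944]
r8 m[φ6→R] = [4, 3, 7]
r8 m[φ7→L] = [2, 1, 6]
r8 m[A→φ0] = [9, 5, 6]
r8 m[A→φ5] = [294912, 663552, 589824]
r8 m[L→φ0] = [61236, 9072, 73728]
r8 m[L→φ1] = [34020, 13608, 147456]
r8 m[L→φ2] = [238140, 190512, 442368]
r8 m[L→φ3] = [39690, 7938, 55296]
r8 m[L→φ7] = [1071630, 571536, 589824]
r8 m[M→φ4] = [1, 1, 1]
r8 m[C→φ2] = [1, 1, 1]
r8 m[R→φ1] = [4, 3, 7]
r8 m[R→φ6] = [884736, 1032192, 306180]
r8 m[Q→φ3] = [8, 6, 9]
r8 m[Q→φ4] = [442368, 79380, 238140]
r8 m[H→φ5] = [1, 1, 1]
fixed point reached at round 8
b[R] = ⊗ incoming = [3538944, 3096576, 2143260]

b[R] = [3538944, 3096576, 2143260]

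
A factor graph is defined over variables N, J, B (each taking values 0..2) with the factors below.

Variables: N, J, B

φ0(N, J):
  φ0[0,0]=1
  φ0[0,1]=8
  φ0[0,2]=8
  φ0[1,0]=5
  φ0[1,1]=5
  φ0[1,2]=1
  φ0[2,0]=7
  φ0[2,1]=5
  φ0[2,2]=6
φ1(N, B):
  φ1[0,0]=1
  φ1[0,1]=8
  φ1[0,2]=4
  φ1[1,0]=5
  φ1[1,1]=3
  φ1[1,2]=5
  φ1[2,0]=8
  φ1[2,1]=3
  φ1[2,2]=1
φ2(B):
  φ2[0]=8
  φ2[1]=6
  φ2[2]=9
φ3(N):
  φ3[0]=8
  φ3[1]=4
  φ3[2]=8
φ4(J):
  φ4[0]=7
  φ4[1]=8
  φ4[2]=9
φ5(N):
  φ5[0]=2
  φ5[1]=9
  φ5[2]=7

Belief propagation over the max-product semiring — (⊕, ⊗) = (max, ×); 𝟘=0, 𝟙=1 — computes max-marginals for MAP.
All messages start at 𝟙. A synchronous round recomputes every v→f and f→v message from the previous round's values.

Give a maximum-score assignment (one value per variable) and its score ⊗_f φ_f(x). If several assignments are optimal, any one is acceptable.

init: all messages = 𝟙 over 3 values
r1 m[φ0→N] = [8, 5, 7]
r1 m[φ0→J] = [7, 8, 8]
r1 m[φ1→N] = [8, 5, 8]
r1 m[φ1→B] = [8, 8, 5]
r1 m[φ2→B] = [8, 6, 9]
r1 m[φ3→N] = [8, 4, 8]
r1 m[φ4→J] = [7, 8, 9]
r1 m[φ5→N] = [2, 9, 7]
r1 m[N→φ0] = [1, 1, 1]
r1 m[N→φ1] = [1, 1, 1]
r1 m[N→φ3] = [1, 1, 1]
r1 m[N→φ5] = [1, 1, 1]
r1 m[J→φ0] = [1, 1, 1]
r1 m[J→φ4] = [1, 1, 1]
r1 m[B→φ1] = [1, 1, 1]
r1 m[B→φ2] = [1, 1, 1]
r2 m[φ0→N] = [8, 5, 7]
r2 m[φ0→J] = [7, 8, 8]
r2 m[φ1→N] = [8, 5, 8]
r2 m[φ1→B] = [8, 8, 5]
r2 m[φ2→B] = [8, 6, 9]
r2 m[φ3→N] = [8, 4, 8]
r2 m[φ4→J] = [7, 8, 9]
r2 m[φ5→N] = [2, 9, 7]
r2 m[N→φ0] = [128, 180, 448]
r2 m[N→φ1] = [128, 180, 392]
r2 m[N→φ3] = [128, 225, 392]
r2 m[N→φ5] = [512, 100, 448]
r2 m[J→φ0] = [7, 8, 9]
r2 m[J→φ4] = [7, 8, 8]
r2 m[B→φ1] = [8, 6, 9]
r2 m[B→φ2] = [8, 8, 5]
r3 m[φ0→N] = [72, 40, 54]
r3 m[φ0→J] = [3136, 2240, 2688]
r3 m[φ1→N] = [48, 45, 64]
r3 m[φ1→B] = [3136, 1176, 900]
r3 m[φ2→B] = [8, 6, 9]
r3 m[φ3→N] = [8, 4, 8]
r3 m[φ4→J] = [7, 8, 9]
r3 m[φ5→N] = [2, 9, 7]
r3 m[N→φ0] = [128, 180, 448]
r3 m[N→φ1] = [128, 180, 392]
r3 m[N→φ3] = [128, 225, 392]
r3 m[N→φ5] = [512, 100, 448]
r3 m[J→φ0] = [7, 8, 9]
r3 m[J→φ4] = [7, 8, 8]
r3 m[B→φ1] = [8, 6, 9]
r3 m[B→φ2] = [8, 8, 5]
r4 m[φ0→N] = [72, 40, 54]
r4 m[φ0→J] = [3136, 2240, 2688]
r4 m[φ1→N] = [48, 45, 64]
r4 m[φ1→B] = [3136, 1176, 900]
r4 m[φ2→B] = [8, 6, 9]
r4 m[φ3→N] = [8, 4, 8]
r4 m[φ4→J] = [7, 8, 9]
r4 m[φ5→N] = [2, 9, 7]
r4 m[N→φ0] = [768, 1620, 3584]
r4 m[N→φ1] = [1152, 1440, 3024]
r4 m[N→φ3] = [6912, 16200, 24192]
r4 m[N→φ5] = [27648, 7200, 27648]
r4 m[J→φ0] = [7, 8, 9]
r4 m[J→φ4] = [3136, 2240, 2688]
r4 m[B→φ1] = [8, 6, 9]
r4 m[B→φ2] = [3136, 1176, 900]
r5 m[φ0→N] = [72, 40, 54]
r5 m[φ0→J] = [25088, 17920, 21504]
r5 m[φ1→N] = [48, 45, 64]
r5 m[φ1→B] = [24192, 9216, 7200]
r5 m[φ2→B] = [8, 6, 9]
r5 m[φ3→N] = [8, 4, 8]
r5 m[φ4→J] = [7, 8, 9]
r5 m[φ5→N] = [2, 9, 7]
r5 m[N→φ0] = [768, 1620, 3584]
r5 m[N→φ1] = [1152, 1440, 3024]
r5 m[N→φ3] = [6912, 16200, 24192]
r5 m[N→φ5] = [27648, 7200, 27648]
r5 m[J→φ0] = [7, 8, 9]
r5 m[J→φ4] = [3136, 2240, 2688]
r5 m[B→φ1] = [8, 6, 9]
r5 m[B→φ2] = [3136, 1176, 900]
r6 m[φ0→N] = [72, 40, 54]
r6 m[φ0→J] = [25088, 17920, 21504]
r6 m[φ1→N] = [48, 45, 64]
r6 m[φ1→B] = [24192, 9216, 7200]
r6 m[φ2→B] = [8, 6, 9]
r6 m[φ3→N] = [8, 4, 8]
r6 m[φ4→J] = [7, 8, 9]
r6 m[φ5→N] = [2, 9, 7]
r6 m[N→φ0] = [768, 1620, 3584]
r6 m[N→φ1] = [1152, 1440, 3024]
r6 m[N→φ3] = [6912, 16200, 24192]
r6 m[N→φ5] = [27648, 7200, 27648]
r6 m[J→φ0] = [7, 8, 9]
r6 m[J→φ4] = [25088, 17920, 21504]
r6 m[B→φ1] = [8, 6, 9]
r6 m[B→φ2] = [24192, 9216, 7200]
r7 m[φ0→N] = [72, 40, 54]
r7 m[φ0→J] = [25088, 17920, 21504]
r7 m[φ1→N] = [48, 45, 64]
r7 m[φ1→B] = [24192, 9216, 7200]
r7 m[φ2→B] = [8, 6, 9]
r7 m[φ3→N] = [8, 4, 8]
r7 m[φ4→J] = [7, 8, 9]
r7 m[φ5→N] = [2, 9, 7]
r7 m[N→φ0] = [768, 1620, 3584]
r7 m[N→φ1] = [1152, 1440, 3024]
r7 m[N→φ3] = [6912, 16200, 24192]
r7 m[N→φ5] = [27648, 7200, 27648]
r7 m[J→φ0] = [7, 8, 9]
r7 m[J→φ4] = [25088, 17920, 21504]
r7 m[B→φ1] = [8, 6, 9]
r7 m[B→φ2] = [24192, 9216, 7200]
fixed point reached at round 7
traceback from N: (N=2, J=2, B=0), score=193536

assignment: (N=2, J=2, B=0); score = 193536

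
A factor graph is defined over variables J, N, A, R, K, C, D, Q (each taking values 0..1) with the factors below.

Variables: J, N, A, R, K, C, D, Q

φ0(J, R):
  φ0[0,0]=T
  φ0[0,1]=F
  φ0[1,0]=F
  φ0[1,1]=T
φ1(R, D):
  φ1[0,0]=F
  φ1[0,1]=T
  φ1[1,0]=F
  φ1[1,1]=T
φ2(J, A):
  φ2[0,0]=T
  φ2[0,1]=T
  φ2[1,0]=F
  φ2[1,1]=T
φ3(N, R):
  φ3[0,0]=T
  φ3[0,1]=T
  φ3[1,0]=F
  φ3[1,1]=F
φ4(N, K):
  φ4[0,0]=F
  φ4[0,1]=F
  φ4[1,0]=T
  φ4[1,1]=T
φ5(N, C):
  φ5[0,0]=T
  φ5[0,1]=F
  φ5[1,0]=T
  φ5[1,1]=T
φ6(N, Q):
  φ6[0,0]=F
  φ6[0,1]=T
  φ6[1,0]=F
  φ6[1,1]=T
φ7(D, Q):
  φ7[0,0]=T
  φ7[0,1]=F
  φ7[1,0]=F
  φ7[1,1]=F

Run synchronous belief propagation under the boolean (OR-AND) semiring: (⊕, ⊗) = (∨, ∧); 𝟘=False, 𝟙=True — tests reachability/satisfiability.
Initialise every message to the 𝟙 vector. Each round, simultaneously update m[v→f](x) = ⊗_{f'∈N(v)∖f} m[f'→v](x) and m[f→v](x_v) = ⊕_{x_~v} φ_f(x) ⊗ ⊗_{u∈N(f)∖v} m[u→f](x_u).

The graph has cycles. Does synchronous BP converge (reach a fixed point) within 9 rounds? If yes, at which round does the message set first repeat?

init: all messages = 𝟙 over 2 values
r1 m[φ0→J] = [T, T]
r1 m[φ0→R] = [T, T]
r1 m[φ1→R] = [T, T]
r1 m[φ1→D] = [F, T]
r1 m[φ2→J] = [T, T]
r1 m[φ2→A] = [T, T]
r1 m[φ3→N] = [T, F]
r1 m[φ3→R] = [T, T]
r1 m[φ4→N] = [F, T]
r1 m[φ4→K] = [T, T]
r1 m[φ5→N] = [T, T]
r1 m[φ5→C] = [T, T]
r1 m[φ6→N] = [T, T]
r1 m[φ6→Q] = [F, T]
r1 m[φ7→D] = [T, F]
r1 m[φ7→Q] = [T, F]
r1 m[J→φ0] = [T, T]
r1 m[J→φ2] = [T, T]
r1 m[N→φ3] = [T, T]
r1 m[N→φ4] = [T, T]
r1 m[N→φ5] = [T, T]
r1 m[N→φ6] = [T, T]
r1 m[A→φ2] = [T, T]
r1 m[R→φ0] = [T, T]
r1 m[R→φ1] = [T, T]
r1 m[R→φ3] = [T, T]
r1 m[K→φ4] = [T, T]
r1 m[C→φ5] = [T, T]
r1 m[D→φ1] = [T, T]
r1 m[D→φ7] = [T, T]
r1 m[Q→φ6] = [T, T]
r1 m[Q→φ7] = [T, T]
r2 m[φ0→J] = [T, T]
r2 m[φ0→R] = [T, T]
r2 m[φ1→R] = [T, T]
r2 m[φ1→D] = [F, T]
r2 m[φ2→J] = [T, T]
r2 m[φ2→A] = [T, T]
r2 m[φ3→N] = [T, F]
r2 m[φ3→R] = [T, T]
r2 m[φ4→N] = [F, T]
r2 m[φ4→K] = [T, T]
r2 m[φ5→N] = [T, T]
r2 m[φ5→C] = [T, T]
r2 m[φ6→N] = [T, T]
r2 m[φ6→Q] = [F, T]
r2 m[φ7→D] = [T, F]
r2 m[φ7→Q] = [T, F]
r2 m[J→φ0] = [T, T]
r2 m[J→φ2] = [T, T]
r2 m[N→φ3] = [F, T]
r2 m[N→φ4] = [T, F]
r2 m[N→φ5] = [F, F]
r2 m[N→φ6] = [F, F]
r2 m[A→φ2] = [T, T]
r2 m[R→φ0] = [T, T]
r2 m[R→φ1] = [T, T]
r2 m[R→φ3] = [T, T]
r2 m[K→φ4] = [T, T]
r2 m[C→φ5] = [T, T]
r2 m[D→φ1] = [T, F]
r2 m[D→φ7] = [F, T]
r2 m[Q→φ6] = [T, F]
r2 m[Q→φ7] = [F, T]
r3 m[φ0→J] = [T, T]
r3 m[φ0→R] = [T, T]
r3 m[φ1→R] = [F, F]
r3 m[φ1→D] = [F, T]
r3 m[φ2→J] = [T, T]
r3 m[φ2→A] = [T, T]
r3 m[φ3→N] = [T, F]
r3 m[φ3→R] = [F, F]
r3 m[φ4→N] = [F, T]
r3 m[φ4→K] = [F, F]
r3 m[φ5→N] = [T, T]
r3 m[φ5→C] = [F, F]
r3 m[φ6→N] = [F, F]
r3 m[φ6→Q] = [F, F]
r3 m[φ7→D] = [F, F]
r3 m[φ7→Q] = [F, F]
r3 m[J→φ0] = [T, T]
r3 m[J→φ2] = [T, T]
r3 m[N→φ3] = [F, T]
r3 m[N→φ4] = [T, F]
r3 m[N→φ5] = [F, F]
r3 m[N→φ6] = [F, F]
r3 m[A→φ2] = [T, T]
r3 m[R→φ0] = [T, T]
r3 m[R→φ1] = [T, T]
r3 m[R→φ3] = [T, T]
r3 m[K→φ4] = [T, T]
r3 m[C→φ5] = [T, T]
r3 m[D→φ1] = [T, F]
r3 m[D→φ7] = [F, T]
r3 m[Q→φ6] = [T, F]
r3 m[Q→φ7] = [F, T]
r4 m[φ0→J] = [T, T]
r4 m[φ0→R] = [T, T]
r4 m[φ1→R] = [F, F]
r4 m[φ1→D] = [F, T]
r4 m[φ2→J] = [T, T]
r4 m[φ2→A] = [T, T]
r4 m[φ3→N] = [T, F]
r4 m[φ3→R] = [F, F]
r4 m[φ4→N] = [F, T]
r4 m[φ4→K] = [F, F]
r4 m[φ5→N] = [T, T]
r4 m[φ5→C] = [F, F]
r4 m[φ6→N] = [F, F]
r4 m[φ6→Q] = [F, F]
r4 m[φ7→D] = [F, F]
r4 m[φ7→Q] = [F, F]
r4 m[J→φ0] = [T, T]
r4 m[J→φ2] = [T, T]
r4 m[N→φ3] = [F, F]
r4 m[N→φ4] = [F, F]
r4 m[N→φ5] = [F, F]
r4 m[N→φ6] = [F, F]
r4 m[A→φ2] = [T, T]
r4 m[R→φ0] = [F, F]
r4 m[R→φ1] = [F, F]
r4 m[R→φ3] = [F, F]
r4 m[K→φ4] = [T, T]
r4 m[C→φ5] = [T, T]
r4 m[D→φ1] = [F, F]
r4 m[D→φ7] = [F, T]
r4 m[Q→φ6] = [F, F]
r4 m[Q→φ7] = [F, F]
r5 m[φ0→J] = [F, F]
r5 m[φ0→R] = [T, T]
r5 m[φ1→R] = [F, F]
r5 m[φ1→D] = [F, F]
r5 m[φ2→J] = [T, T]
r5 m[φ2→A] = [T, T]
r5 m[φ3→N] = [F, F]
r5 m[φ3→R] = [F, F]
r5 m[φ4→N] = [F, T]
r5 m[φ4→K] = [F, F]
r5 m[φ5→N] = [T, T]
r5 m[φ5→C] = [F, F]
r5 m[φ6→N] = [F, F]
r5 m[φ6→Q] = [F, F]
r5 m[φ7→D] = [F, F]
r5 m[φ7→Q] = [F, F]
r5 m[J→φ0] = [T, T]
r5 m[J→φ2] = [T, T]
r5 m[N→φ3] = [F, F]
r5 m[N→φ4] = [F, F]
r5 m[N→φ5] = [F, F]
r5 m[N→φ6] = [F, F]
r5 m[A→φ2] = [T, T]
r5 m[R→φ0] = [F, F]
r5 m[R→φ1] = [F, F]
r5 m[R→φ3] = [F, F]
r5 m[K→φ4] = [T, T]
r5 m[C→φ5] = [T, T]
r5 m[D→φ1] = [F, F]
r5 m[D→φ7] = [F, T]
r5 m[Q→φ6] = [F, F]
r5 m[Q→φ7] = [F, F]
r6 m[φ0→J] = [F, F]
r6 m[φ0→R] = [T, T]
r6 m[φ1→R] = [F, F]
r6 m[φ1→D] = [F, F]
r6 m[φ2→J] = [T, T]
r6 m[φ2→A] = [T, T]
r6 m[φ3→N] = [F, F]
r6 m[φ3→R] = [F, F]
r6 m[φ4→N] = [F, T]
r6 m[φ4→K] = [F, F]
r6 m[φ5→N] = [T, T]
r6 m[φ5→C] = [F, F]
r6 m[φ6→N] = [F, F]
r6 m[φ6→Q] = [F, F]
r6 m[φ7→D] = [F, F]
r6 m[φ7→Q] = [F, F]
r6 m[J→φ0] = [T, T]
r6 m[J→φ2] = [F, F]
r6 m[N→φ3] = [F, F]
r6 m[N→φ4] = [F, F]
r6 m[N→φ5] = [F, F]
r6 m[N→φ6] = [F, F]
r6 m[A→φ2] = [T, T]
r6 m[R→φ0] = [F, F]
r6 m[R→φ1] = [F, F]
r6 m[R→φ3] = [F, F]
r6 m[K→φ4] = [T, T]
r6 m[C→φ5] = [T, T]
r6 m[D→φ1] = [F, F]
r6 m[D→φ7] = [F, F]
r6 m[Q→φ6] = [F, F]
r6 m[Q→φ7] = [F, F]
r7 m[φ0→J] = [F, F]
r7 m[φ0→R] = [T, T]
r7 m[φ1→R] = [F, F]
r7 m[φ1→D] = [F, F]
r7 m[φ2→J] = [T, T]
r7 m[φ2→A] = [F, F]
r7 m[φ3→N] = [F, F]
r7 m[φ3→R] = [F, F]
r7 m[φ4→N] = [F, T]
r7 m[φ4→K] = [F, F]
r7 m[φ5→N] = [T, T]
r7 m[φ5→C] = [F, F]
r7 m[φ6→N] = [F, F]
r7 m[φ6→Q] = [F, F]
r7 m[φ7→D] = [F, F]
r7 m[φ7→Q] = [F, F]
r7 m[J→φ0] = [T, T]
r7 m[J→φ2] = [F, F]
r7 m[N→φ3] = [F, F]
r7 m[N→φ4] = [F, F]
r7 m[N→φ5] = [F, F]
r7 m[N→φ6] = [F, F]
r7 m[A→φ2] = [T, T]
r7 m[R→φ0] = [F, F]
r7 m[R→φ1] = [F, F]
r7 m[R→φ3] = [F, F]
r7 m[K→φ4] = [T, T]
r7 m[C→φ5] = [T, T]
r7 m[D→φ1] = [F, F]
r7 m[D→φ7] = [F, F]
r7 m[Q→φ6] = [F, F]
r7 m[Q→φ7] = [F, F]
r8 m[φ0→J] = [F, F]
r8 m[φ0→R] = [T, T]
r8 m[φ1→R] = [F, F]
r8 m[φ1→D] = [F, F]
r8 m[φ2→J] = [T, T]
r8 m[φ2→A] = [F, F]
r8 m[φ3→N] = [F, F]
r8 m[φ3→R] = [F, F]
r8 m[φ4→N] = [F, T]
r8 m[φ4→K] = [F, F]
r8 m[φ5→N] = [T, T]
r8 m[φ5→C] = [F, F]
r8 m[φ6→N] = [F, F]
r8 m[φ6→Q] = [F, F]
r8 m[φ7→D] = [F, F]
r8 m[φ7→Q] = [F, F]
r8 m[J→φ0] = [T, T]
r8 m[J→φ2] = [F, F]
r8 m[N→φ3] = [F, F]
r8 m[N→φ4] = [F, F]
r8 m[N→φ5] = [F, F]
r8 m[N→φ6] = [F, F]
r8 m[A→φ2] = [T, T]
r8 m[R→φ0] = [F, F]
r8 m[R→φ1] = [F, F]
r8 m[R→φ3] = [F, F]
r8 m[K→φ4] = [T, T]
r8 m[C→φ5] = [T, T]
r8 m[D→φ1] = [F, F]
r8 m[D→φ7] = [F, F]
r8 m[Q→φ6] = [F, F]
r8 m[Q→φ7] = [F, F]
fixed point reached at round 8
messages reach a fixed point at round 8

CONVERGED at round 8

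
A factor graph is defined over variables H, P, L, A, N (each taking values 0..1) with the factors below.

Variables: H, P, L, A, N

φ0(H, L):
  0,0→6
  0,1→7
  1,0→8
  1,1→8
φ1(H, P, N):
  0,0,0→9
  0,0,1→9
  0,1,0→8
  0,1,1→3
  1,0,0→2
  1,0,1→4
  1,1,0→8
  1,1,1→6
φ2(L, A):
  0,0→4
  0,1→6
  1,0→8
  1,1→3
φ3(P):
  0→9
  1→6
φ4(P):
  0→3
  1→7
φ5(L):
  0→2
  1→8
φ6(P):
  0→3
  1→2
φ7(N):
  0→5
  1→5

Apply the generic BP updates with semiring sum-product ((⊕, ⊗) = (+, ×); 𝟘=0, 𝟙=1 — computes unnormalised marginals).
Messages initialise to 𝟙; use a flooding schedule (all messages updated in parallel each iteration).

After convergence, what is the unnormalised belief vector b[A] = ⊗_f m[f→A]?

b[A] = [10693920, 5251680]

init: all messages = 𝟙 over 2 values
r1 m[φ0→H] = [13, 16]
r1 m[φ0→L] = [14, 15]
r1 m[φ1→H] = [29, 20]
r1 m[φ1→P] = [24, 25]
r1 m[φ1→N] = [27, 22]
r1 m[φ2→L] = [10, 11]
r1 m[φ2→A] = [12, 9]
r1 m[φ3→P] = [9, 6]
r1 m[φ4→P] = [3, 7]
r1 m[φ5→L] = [2, 8]
r1 m[φ6→P] = [3, 2]
r1 m[φ7→N] = [5, 5]
r1 m[H→φ0] = [1, 1]
r1 m[H→φ1] = [1, 1]
r1 m[P→φ1] = [1, 1]
r1 m[P→φ3] = [1, 1]
r1 m[P→φ4] = [1, 1]
r1 m[P→φ6] = [1, 1]
r1 m[L→φ0] = [1, 1]
r1 m[L→φ2] = [1, 1]
r1 m[L→φ5] = [1, 1]
r1 m[A→φ2] = [1, 1]
r1 m[N→φ1] = [1, 1]
r1 m[N→φ7] = [1, 1]
r2 m[φ0→H] = [13, 16]
r2 m[φ0→L] = [14, 15]
r2 m[φ1→H] = [29, 20]
r2 m[φ1→P] = [24, 25]
r2 m[φ1→N] = [27, 22]
r2 m[φ2→L] = [10, 11]
r2 m[φ2→A] = [12, 9]
r2 m[φ3→P] = [9, 6]
r2 m[φ4→P] = [3, 7]
r2 m[φ5→L] = [2, 8]
r2 m[φ6→P] = [3, 2]
r2 m[φ7→N] = [5, 5]
r2 m[H→φ0] = [29, 20]
r2 m[H→φ1] = [13, 16]
r2 m[P→φ1] = [81, 84]
r2 m[P→φ3] = [216, 350]
r2 m[P→φ4] = [648, 300]
r2 m[P→φ6] = [648, 1050]
r2 m[L→φ0] = [20, 88]
r2 m[L→φ2] = [28, 120]
r2 m[L→φ5] = [140, 165]
r2 m[A→φ2] = [1, 1]
r2 m[N→φ1] = [5, 5]
r2 m[N→φ7] = [27, 22]
r3 m[φ0→H] = [736, 864]
r3 m[φ0→L] = [334, 363]
r3 m[φ1→H] = [11910, 8310]
r3 m[φ1→P] = [1650, 1835]
r3 m[φ1→N] = [31557, 26001]
r3 m[φ2→L] = [10, 11]
r3 m[φ2→A] = [1072, 528]
r3 m[φ3→P] = [9, 6]
r3 m[φ4→P] = [3, 7]
r3 m[φ5→L] = [2, 8]
r3 m[φ6→P] = [3, 2]
r3 m[φ7→N] = [5, 5]
r3 m[H→φ0] = [29, 20]
r3 m[H→φ1] = [13, 16]
r3 m[P→φ1] = [81, 84]
r3 m[P→φ3] = [216, 350]
r3 m[P→φ4] = [648, 300]
r3 m[P→φ6] = [648, 1050]
r3 m[L→φ0] = [20, 88]
r3 m[L→φ2] = [28, 120]
r3 m[L→φ5] = [140, 165]
r3 m[A→φ2] = [1, 1]
r3 m[N→φ1] = [5, 5]
r3 m[N→φ7] = [27, 22]
r4 m[φ0→H] = [736, 864]
r4 m[φ0→L] = [334, 363]
r4 m[φ1→H] = [11910, 8310]
r4 m[φ1→P] = [1650, 1835]
r4 m[φ1→N] = [31557, 26001]
r4 m[φ2→L] = [10, 11]
r4 m[φ2→A] = [1072, 528]
r4 m[φ3→P] = [9, 6]
r4 m[φ4→P] = [3, 7]
r4 m[φ5→L] = [2, 8]
r4 m[φ6→P] = [3, 2]
r4 m[φ7→N] = [5, 5]
r4 m[H→φ0] = [11910, 8310]
r4 m[H→φ1] = [736, 864]
r4 m[P→φ1] = [81, 84]
r4 m[P→φ3] = [14850, 25690]
r4 m[P→φ4] = [44550, 22020]
r4 m[P→φ6] = [44550, 77070]
r4 m[L→φ0] = [20, 88]
r4 m[L→φ2] = [668, 2904]
r4 m[L→φ5] = [3340, 3993]
r4 m[A→φ2] = [1, 1]
r4 m[N→φ1] = [5, 5]
r4 m[N→φ7] = [31557, 26001]
r5 m[φ0→H] = [736, 864]
r5 m[φ0→L] = [137940, 149850]
r5 m[φ1→H] = [11910, 8310]
r5 m[φ1→P] = [92160, 100960]
r5 m[φ1→N] = [1751712, 1437408]
r5 m[φ2→L] = [10, 11]
r5 m[φ2→A] = [25904, 12720]
r5 m[φ3→P] = [9, 6]
r5 m[φ4→P] = [3, 7]
r5 m[φ5→L] = [2, 8]
r5 m[φ6→P] = [3, 2]
r5 m[φ7→N] = [5, 5]
r5 m[H→φ0] = [11910, 8310]
r5 m[H→φ1] = [736, 864]
r5 m[P→φ1] = [81, 84]
r5 m[P→φ3] = [14850, 25690]
r5 m[P→φ4] = [44550, 22020]
r5 m[P→φ6] = [44550, 77070]
r5 m[L→φ0] = [20, 88]
r5 m[L→φ2] = [668, 2904]
r5 m[L→φ5] = [3340, 3993]
r5 m[A→φ2] = [1, 1]
r5 m[N→φ1] = [5, 5]
r5 m[N→φ7] = [31557, 26001]
r6 m[φ0→H] = [736, 864]
r6 m[φ0→L] = [137940, 149850]
r6 m[φ1→H] = [11910, 8310]
r6 m[φ1→P] = [92160, 100960]
r6 m[φ1→N] = [1751712, 1437408]
r6 m[φ2→L] = [10, 11]
r6 m[φ2→A] = [25904, 12720]
r6 m[φ3→P] = [9, 6]
r6 m[φ4→P] = [3, 7]
r6 m[φ5→L] = [2, 8]
r6 m[φ6→P] = [3, 2]
r6 m[φ7→N] = [5, 5]
r6 m[H→φ0] = [11910, 8310]
r6 m[H→φ1] = [736, 864]
r6 m[P→φ1] = [81, 84]
r6 m[P→φ3] = [829440, 1413440]
r6 m[P→φ4] = [2488320, 1211520]
r6 m[P→φ6] = [2488320, 4240320]
r6 m[L→φ0] = [20, 88]
r6 m[L→φ2] = [275880, 1198800]
r6 m[L→φ5] = [1379400, 1648350]
r6 m[A→φ2] = [1, 1]
r6 m[N→φ1] = [5, 5]
r6 m[N→φ7] = [1751712, 1437408]
r7 m[φ0→H] = [736, 864]
r7 m[φ0→L] = [137940, 149850]
r7 m[φ1→H] = [11910, 8310]
r7 m[φ1→P] = [92160, 100960]
r7 m[φ1→N] = [1751712, 1437408]
r7 m[φ2→L] = [10, 11]
r7 m[φ2→A] = [10693920, 5251680]
r7 m[φ3→P] = [9, 6]
r7 m[φ4→P] = [3, 7]
r7 m[φ5→L] = [2, 8]
r7 m[φ6→P] = [3, 2]
r7 m[φ7→N] = [5, 5]
r7 m[H→φ0] = [11910, 8310]
r7 m[H→φ1] = [736, 864]
r7 m[P→φ1] = [81, 84]
r7 m[P→φ3] = [829440, 1413440]
r7 m[P→φ4] = [2488320, 1211520]
r7 m[P→φ6] = [2488320, 4240320]
r7 m[L→φ0] = [20, 88]
r7 m[L→φ2] = [275880, 1198800]
r7 m[L→φ5] = [1379400, 1648350]
r7 m[A→φ2] = [1, 1]
r7 m[N→φ1] = [5, 5]
r7 m[N→φ7] = [1751712, 1437408]
r8 m[φ0→H] = [736, 864]
r8 m[φ0→L] = [137940, 149850]
r8 m[φ1→H] = [11910, 8310]
r8 m[φ1→P] = [92160, 100960]
r8 m[φ1→N] = [1751712, 1437408]
r8 m[φ2→L] = [10, 11]
r8 m[φ2→A] = [10693920, 5251680]
r8 m[φ3→P] = [9, 6]
r8 m[φ4→P] = [3, 7]
r8 m[φ5→L] = [2, 8]
r8 m[φ6→P] = [3, 2]
r8 m[φ7→N] = [5, 5]
r8 m[H→φ0] = [11910, 8310]
r8 m[H→φ1] = [736, 864]
r8 m[P→φ1] = [81, 84]
r8 m[P→φ3] = [829440, 1413440]
r8 m[P→φ4] = [2488320, 1211520]
r8 m[P→φ6] = [2488320, 4240320]
r8 m[L→φ0] = [20, 88]
r8 m[L→φ2] = [275880, 1198800]
r8 m[L→φ5] = [1379400, 1648350]
r8 m[A→φ2] = [1, 1]
r8 m[N→φ1] = [5, 5]
r8 m[N→φ7] = [1751712, 1437408]
fixed point reached at round 8
b[A] = ⊗ incoming = [10693920, 5251680]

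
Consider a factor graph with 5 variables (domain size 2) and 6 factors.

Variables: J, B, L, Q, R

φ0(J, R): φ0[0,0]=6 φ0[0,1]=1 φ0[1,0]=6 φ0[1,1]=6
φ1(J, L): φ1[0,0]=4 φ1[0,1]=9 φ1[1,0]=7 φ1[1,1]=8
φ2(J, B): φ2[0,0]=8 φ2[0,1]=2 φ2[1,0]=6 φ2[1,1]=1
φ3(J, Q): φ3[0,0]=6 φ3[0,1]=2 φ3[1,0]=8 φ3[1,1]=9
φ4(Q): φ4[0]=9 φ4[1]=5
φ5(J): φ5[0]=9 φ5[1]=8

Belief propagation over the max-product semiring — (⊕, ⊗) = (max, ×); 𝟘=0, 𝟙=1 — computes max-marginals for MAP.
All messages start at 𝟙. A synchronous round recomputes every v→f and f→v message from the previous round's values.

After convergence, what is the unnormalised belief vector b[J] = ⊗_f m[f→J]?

b[J] = [209952, 165888]

init: all messages = 𝟙 over 2 values
r1 m[φ0→J] = [6, 6]
r1 m[φ0→R] = [6, 6]
r1 m[φ1→J] = [9, 8]
r1 m[φ1→L] = [7, 9]
r1 m[φ2→J] = [8, 6]
r1 m[φ2→B] = [8, 2]
r1 m[φ3→J] = [6, 9]
r1 m[φ3→Q] = [8, 9]
r1 m[φ4→Q] = [9, 5]
r1 m[φ5→J] = [9, 8]
r1 m[J→φ0] = [1, 1]
r1 m[J→φ1] = [1, 1]
r1 m[J→φ2] = [1, 1]
r1 m[J→φ3] = [1, 1]
r1 m[J→φ5] = [1, 1]
r1 m[B→φ2] = [1, 1]
r1 m[L→φ1] = [1, 1]
r1 m[Q→φ3] = [1, 1]
r1 m[Q→φ4] = [1, 1]
r1 m[R→φ0] = [1, 1]
r2 m[φ0→J] = [6, 6]
r2 m[φ0→R] = [6, 6]
r2 m[φ1→J] = [9, 8]
r2 m[φ1→L] = [7, 9]
r2 m[φ2→J] = [8, 6]
r2 m[φ2→B] = [8, 2]
r2 m[φ3→J] = [6, 9]
r2 m[φ3→Q] = [8, 9]
r2 m[φ4→Q] = [9, 5]
r2 m[φ5→J] = [9, 8]
r2 m[J→φ0] = [3888, 3456]
r2 m[J→φ1] = [2592, 2592]
r2 m[J→φ2] = [2916, 3456]
r2 m[J→φ3] = [3888, 2304]
r2 m[J→φ5] = [2592, 2592]
r2 m[B→φ2] = [1, 1]
r2 m[L→φ1] = [1, 1]
r2 m[Q→φ3] = [9, 5]
r2 m[Q→φ4] = [8, 9]
r2 m[R→φ0] = [1, 1]
r3 m[φ0→J] = [6, 6]
r3 m[φ0→R] = [23328, 20736]
r3 m[φ1→J] = [9, 8]
r3 m[φ1→L] = [18144, 23328]
r3 m[φ2→J] = [8, 6]
r3 m[φ2→B] = [23328, 5832]
r3 m[φ3→J] = [54, 72]
r3 m[φ3→Q] = [23328, 20736]
r3 m[φ4→Q] = [9, 5]
r3 m[φ5→J] = [9, 8]
r3 m[J→φ0] = [3888, 3456]
r3 m[J→φ1] = [2592, 2592]
r3 m[J→φ2] = [2916, 3456]
r3 m[J→φ3] = [3888, 2304]
r3 m[J→φ5] = [2592, 2592]
r3 m[B→φ2] = [1, 1]
r3 m[L→φ1] = [1, 1]
r3 m[Q→φ3] = [9, 5]
r3 m[Q→φ4] = [8, 9]
r3 m[R→φ0] = [1, 1]
r4 m[φ0→J] = [6, 6]
r4 m[φ0→R] = [23328, 20736]
r4 m[φ1→J] = [9, 8]
r4 m[φ1→L] = [18144, 23328]
r4 m[φ2→J] = [8, 6]
r4 m[φ2→B] = [23328, 5832]
r4 m[φ3→J] = [54, 72]
r4 m[φ3→Q] = [23328, 20736]
r4 m[φ4→Q] = [9, 5]
r4 m[φ5→J] = [9, 8]
r4 m[J→φ0] = [34992, 27648]
r4 m[J→φ1] = [23328, 20736]
r4 m[J→φ2] = [26244, 27648]
r4 m[J→φ3] = [3888, 2304]
r4 m[J→φ5] = [23328, 20736]
r4 m[B→φ2] = [1, 1]
r4 m[L→φ1] = [1, 1]
r4 m[Q→φ3] = [9, 5]
r4 m[Q→φ4] = [23328, 20736]
r4 m[R→φ0] = [1, 1]
r5 m[φ0→J] = [6, 6]
r5 m[φ0→R] = [209952, 165888]
r5 m[φ1→J] = [9, 8]
r5 m[φ1→L] = [145152, 209952]
r5 m[φ2→J] = [8, 6]
r5 m[φ2→B] = [209952, 52488]
r5 m[φ3→J] = [54, 72]
r5 m[φ3→Q] = [23328, 20736]
r5 m[φ4→Q] = [9, 5]
r5 m[φ5→J] = [9, 8]
r5 m[J→φ0] = [34992, 27648]
r5 m[J→φ1] = [23328, 20736]
r5 m[J→φ2] = [26244, 27648]
r5 m[J→φ3] = [3888, 2304]
r5 m[J→φ5] = [23328, 20736]
r5 m[B→φ2] = [1, 1]
r5 m[L→φ1] = [1, 1]
r5 m[Q→φ3] = [9, 5]
r5 m[Q→φ4] = [23328, 20736]
r5 m[R→φ0] = [1, 1]
r6 m[φ0→J] = [6, 6]
r6 m[φ0→R] = [209952, 165888]
r6 m[φ1→J] = [9, 8]
r6 m[φ1→L] = [145152, 209952]
r6 m[φ2→J] = [8, 6]
r6 m[φ2→B] = [209952, 52488]
r6 m[φ3→J] = [54, 72]
r6 m[φ3→Q] = [23328, 20736]
r6 m[φ4→Q] = [9, 5]
r6 m[φ5→J] = [9, 8]
r6 m[J→φ0] = [34992, 27648]
r6 m[J→φ1] = [23328, 20736]
r6 m[J→φ2] = [26244, 27648]
r6 m[J→φ3] = [3888, 2304]
r6 m[J→φ5] = [23328, 20736]
r6 m[B→φ2] = [1, 1]
r6 m[L→φ1] = [1, 1]
r6 m[Q→φ3] = [9, 5]
r6 m[Q→φ4] = [23328, 20736]
r6 m[R→φ0] = [1, 1]
fixed point reached at round 6
b[J] = ⊗ incoming = [209952, 165888]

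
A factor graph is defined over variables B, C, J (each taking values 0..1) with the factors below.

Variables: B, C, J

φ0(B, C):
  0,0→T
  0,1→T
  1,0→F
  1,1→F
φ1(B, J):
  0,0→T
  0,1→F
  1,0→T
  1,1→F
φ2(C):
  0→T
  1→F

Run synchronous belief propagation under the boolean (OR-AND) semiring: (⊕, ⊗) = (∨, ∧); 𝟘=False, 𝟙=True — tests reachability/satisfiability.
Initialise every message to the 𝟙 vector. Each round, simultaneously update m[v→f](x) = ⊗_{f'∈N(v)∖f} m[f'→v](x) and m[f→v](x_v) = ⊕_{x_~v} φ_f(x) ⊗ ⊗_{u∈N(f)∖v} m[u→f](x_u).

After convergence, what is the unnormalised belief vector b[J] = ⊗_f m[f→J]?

init: all messages = 𝟙 over 2 values
r1 m[φ0→B] = [T, F]
r1 m[φ0→C] = [T, T]
r1 m[φ1→B] = [T, T]
r1 m[φ1→J] = [T, F]
r1 m[φ2→C] = [T, F]
r1 m[B→φ0] = [T, T]
r1 m[B→φ1] = [T, T]
r1 m[C→φ0] = [T, T]
r1 m[C→φ2] = [T, T]
r1 m[J→φ1] = [T, T]
r2 m[φ0→B] = [T, F]
r2 m[φ0→C] = [T, T]
r2 m[φ1→B] = [T, T]
r2 m[φ1→J] = [T, F]
r2 m[φ2→C] = [T, F]
r2 m[B→φ0] = [T, T]
r2 m[B→φ1] = [T, F]
r2 m[C→φ0] = [T, F]
r2 m[C→φ2] = [T, T]
r2 m[J→φ1] = [T, T]
r3 m[φ0→B] = [T, F]
r3 m[φ0→C] = [T, T]
r3 m[φ1→B] = [T, T]
r3 m[φ1→J] = [T, F]
r3 m[φ2→C] = [T, F]
r3 m[B→φ0] = [T, T]
r3 m[B→φ1] = [T, F]
r3 m[C→φ0] = [T, F]
r3 m[C→φ2] = [T, T]
r3 m[J→φ1] = [T, T]
fixed point reached at round 3
b[J] = ⊗ incoming = [T, F]

b[J] = [T, F]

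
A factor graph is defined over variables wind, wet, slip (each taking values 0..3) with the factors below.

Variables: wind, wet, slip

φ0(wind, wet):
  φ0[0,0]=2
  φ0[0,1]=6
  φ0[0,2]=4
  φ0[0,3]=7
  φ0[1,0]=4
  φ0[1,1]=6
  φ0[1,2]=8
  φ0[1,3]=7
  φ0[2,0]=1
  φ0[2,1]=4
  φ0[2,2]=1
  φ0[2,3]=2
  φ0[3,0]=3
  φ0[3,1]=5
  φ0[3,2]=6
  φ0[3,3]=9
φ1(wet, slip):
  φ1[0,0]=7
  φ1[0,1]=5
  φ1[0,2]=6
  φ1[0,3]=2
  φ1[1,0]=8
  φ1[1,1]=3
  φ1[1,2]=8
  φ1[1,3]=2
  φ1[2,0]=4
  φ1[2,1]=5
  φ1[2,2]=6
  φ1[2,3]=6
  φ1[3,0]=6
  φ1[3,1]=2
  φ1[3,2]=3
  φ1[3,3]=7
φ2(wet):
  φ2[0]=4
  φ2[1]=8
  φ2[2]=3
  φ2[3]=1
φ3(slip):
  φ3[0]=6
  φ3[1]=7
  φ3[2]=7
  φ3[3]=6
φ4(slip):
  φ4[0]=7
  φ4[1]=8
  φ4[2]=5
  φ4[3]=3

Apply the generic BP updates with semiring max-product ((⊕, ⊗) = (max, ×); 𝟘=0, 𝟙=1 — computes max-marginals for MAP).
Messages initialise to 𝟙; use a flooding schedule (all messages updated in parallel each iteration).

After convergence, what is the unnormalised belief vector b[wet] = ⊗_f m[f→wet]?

init: all messages = 𝟙 over 4 values
r1 m[φ0→wind] = [7, 8, 4, 9]
r1 m[φ0→wet] = [4, 6, 8, 9]
r1 m[φ1→wet] = [7, 8, 6, 7]
r1 m[φ1→slip] = [8, 5, 8, 7]
r1 m[φ2→wet] = [4, 8, 3, 1]
r1 m[φ3→slip] = [6, 7, 7, 6]
r1 m[φ4→slip] = [7, 8, 5, 3]
r1 m[wind→φ0] = [1, 1, 1, 1]
r1 m[wet→φ0] = [1, 1, 1, 1]
r1 m[wet→φ1] = [1, 1, 1, 1]
r1 m[wet→φ2] = [1, 1, 1, 1]
r1 m[slip→φ1] = [1, 1, 1, 1]
r1 m[slip→φ3] = [1, 1, 1, 1]
r1 m[slip→φ4] = [1, 1, 1, 1]
r2 m[φ0→wind] = [7, 8, 4, 9]
r2 m[φ0→wet] = [4, 6, 8, 9]
r2 m[φ1→wet] = [7, 8, 6, 7]
r2 m[φ1→slip] = [8, 5, 8, 7]
r2 m[φ2→wet] = [4, 8, 3, 1]
r2 m[φ3→slip] = [6, 7, 7, 6]
r2 m[φ4→slip] = [7, 8, 5, 3]
r2 m[wind→φ0] = [1, 1, 1, 1]
r2 m[wet→φ0] = [28, 64, 18, 7]
r2 m[wet→φ1] = [16, 48, 24, 9]
r2 m[wet→φ2] = [28, 48, 48, 63]
r2 m[slip→φ1] = [42, 56, 35, 18]
r2 m[slip→φ3] = [56, 40, 40, 21]
r2 m[slip→φ4] = [48, 35, 56, 42]
r3 m[φ0→wind] = [384, 384, 256, 320]
r3 m[φ0→wet] = [4, 6, 8, 9]
r3 m[φ1→wet] = [294, 336, 280, 252]
r3 m[φ1→slip] = [384, 144, 384, 144]
r3 m[φ2→wet] = [4, 8, 3, 1]
r3 m[φ3→slip] = [6, 7, 7, 6]
r3 m[φ4→slip] = [7, 8, 5, 3]
r3 m[wind→φ0] = [1, 1, 1, 1]
r3 m[wet→φ0] = [28, 64, 18, 7]
r3 m[wet→φ1] = [16, 48, 24, 9]
r3 m[wet→φ2] = [28, 48, 48, 63]
r3 m[slip→φ1] = [42, 56, 35, 18]
r3 m[slip→φ3] = [56, 40, 40, 21]
r3 m[slip→φ4] = [48, 35, 56, 42]
r4 m[φ0→wind] = [384, 384, 256, 320]
r4 m[φ0→wet] = [4, 6, 8, 9]
r4 m[φ1→wet] = [294, 336, 280, 252]
r4 m[φ1→slip] = [384, 144, 384, 144]
r4 m[φ2→wet] = [4, 8, 3, 1]
r4 m[φ3→slip] = [6, 7, 7, 6]
r4 m[φ4→slip] = [7, 8, 5, 3]
r4 m[wind→φ0] = [1, 1, 1, 1]
r4 m[wet→φ0] = [1176, 2688, 840, 252]
r4 m[wet→φ1] = [16, 48, 24, 9]
r4 m[wet→φ2] = [1176, 2016, 2240, 2268]
r4 m[slip→φ1] = [42, 56, 35, 18]
r4 m[slip→φ3] = [2688, 1152, 1920, 432]
r4 m[slip→φ4] = [2304, 1008, 2688, 864]
r5 m[φ0→wind] = [16128, 16128, 10752, 13440]
r5 m[φ0→wet] = [4, 6, 8, 9]
r5 m[φ1→wet] = [294, 336, 280, 252]
r5 m[φ1→slip] = [384, 144, 384, 144]
r5 m[φ2→wet] = [4, 8, 3, 1]
r5 m[φ3→slip] = [6, 7, 7, 6]
r5 m[φ4→slip] = [7, 8, 5, 3]
r5 m[wind→φ0] = [1, 1, 1, 1]
r5 m[wet→φ0] = [1176, 2688, 840, 252]
r5 m[wet→φ1] = [16, 48, 24, 9]
r5 m[wet→φ2] = [1176, 2016, 2240, 2268]
r5 m[slip→φ1] = [42, 56, 35, 18]
r5 m[slip→φ3] = [2688, 1152, 1920, 432]
r5 m[slip→φ4] = [2304, 1008, 2688, 864]
r6 m[φ0→wind] = [16128, 16128, 10752, 13440]
r6 m[φ0→wet] = [4, 6, 8, 9]
r6 m[φ1→wet] = [294, 336, 280, 252]
r6 m[φ1→slip] = [384, 144, 384, 144]
r6 m[φ2→wet] = [4, 8, 3, 1]
r6 m[φ3→slip] = [6, 7, 7, 6]
r6 m[φ4→slip] = [7, 8, 5, 3]
r6 m[wind→φ0] = [1, 1, 1, 1]
r6 m[wet→φ0] = [1176, 2688, 840, 252]
r6 m[wet→φ1] = [16, 48, 24, 9]
r6 m[wet→φ2] = [1176, 2016, 2240, 2268]
r6 m[slip→φ1] = [42, 56, 35, 18]
r6 m[slip→φ3] = [2688, 1152, 1920, 432]
r6 m[slip→φ4] = [2304, 1008, 2688, 864]
fixed point reached at round 6
b[wet] = ⊗ incoming = [4704, 16128, 6720, 2268]

b[wet] = [4704, 16128, 6720, 2268]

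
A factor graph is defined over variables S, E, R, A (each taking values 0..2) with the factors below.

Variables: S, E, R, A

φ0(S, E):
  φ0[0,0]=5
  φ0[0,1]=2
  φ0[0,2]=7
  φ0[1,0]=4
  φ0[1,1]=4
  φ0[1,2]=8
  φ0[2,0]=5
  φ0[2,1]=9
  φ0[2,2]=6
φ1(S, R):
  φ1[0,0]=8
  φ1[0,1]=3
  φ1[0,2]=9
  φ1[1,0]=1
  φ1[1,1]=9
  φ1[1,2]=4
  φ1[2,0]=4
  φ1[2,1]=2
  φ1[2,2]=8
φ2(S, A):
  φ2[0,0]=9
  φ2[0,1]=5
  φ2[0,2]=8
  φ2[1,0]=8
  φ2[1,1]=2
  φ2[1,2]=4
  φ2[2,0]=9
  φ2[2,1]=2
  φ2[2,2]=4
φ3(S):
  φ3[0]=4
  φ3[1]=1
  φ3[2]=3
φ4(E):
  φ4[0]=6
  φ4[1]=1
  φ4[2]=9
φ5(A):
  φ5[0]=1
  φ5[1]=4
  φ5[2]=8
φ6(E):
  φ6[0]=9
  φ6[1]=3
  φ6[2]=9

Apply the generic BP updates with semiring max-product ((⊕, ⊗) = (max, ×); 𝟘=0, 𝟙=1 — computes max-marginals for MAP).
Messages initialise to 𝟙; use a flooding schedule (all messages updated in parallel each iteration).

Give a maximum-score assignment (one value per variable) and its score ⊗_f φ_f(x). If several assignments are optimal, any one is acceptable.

assignment: (S=0, E=2, R=2, A=2); score = 1306368

init: all messages = 𝟙 over 3 values
r1 m[φ0→S] = [7, 8, 9]
r1 m[φ0→E] = [5, 9, 8]
r1 m[φ1→S] = [9, 9, 8]
r1 m[φ1→R] = [8, 9, 9]
r1 m[φ2→S] = [9, 8, 9]
r1 m[φ2→A] = [9, 5, 8]
r1 m[φ3→S] = [4, 1, 3]
r1 m[φ4→E] = [6, 1, 9]
r1 m[φ5→A] = [1, 4, 8]
r1 m[φ6→E] = [9, 3, 9]
r1 m[S→φ0] = [1, 1, 1]
r1 m[S→φ1] = [1, 1, 1]
r1 m[S→φ2] = [1, 1, 1]
r1 m[S→φ3] = [1, 1, 1]
r1 m[E→φ0] = [1, 1, 1]
r1 m[E→φ4] = [1, 1, 1]
r1 m[E→φ6] = [1, 1, 1]
r1 m[R→φ1] = [1, 1, 1]
r1 m[A→φ2] = [1, 1, 1]
r1 m[A→φ5] = [1, 1, 1]
r2 m[φ0→S] = [7, 8, 9]
r2 m[φ0→E] = [5, 9, 8]
r2 m[φ1→S] = [9, 9, 8]
r2 m[φ1→R] = [8, 9, 9]
r2 m[φ2→S] = [9, 8, 9]
r2 m[φ2→A] = [9, 5, 8]
r2 m[φ3→S] = [4, 1, 3]
r2 m[φ4→E] = [6, 1, 9]
r2 m[φ5→A] = [1, 4, 8]
r2 m[φ6→E] = [9, 3, 9]
r2 m[S→φ0] = [324, 72, 216]
r2 m[S→φ1] = [252, 64, 243]
r2 m[S→φ2] = [252, 72, 216]
r2 m[S→φ3] = [567, 576, 648]
r2 m[E→φ0] = [54, 3, 81]
r2 m[E→φ4] = [45, 27, 72]
r2 m[E→φ6] = [30, 9, 72]
r2 m[R→φ1] = [1, 1, 1]
r2 m[A→φ2] = [1, 4, 8]
r2 m[A→φ5] = [9, 5, 8]
r3 m[φ0→S] = [567, 648, 486]
r3 m[φ0→E] = [1620, 1944, 2268]
r3 m[φ1→S] = [9, 9, 8]
r3 m[φ1→R] = [2016, 756, 2268]
r3 m[φ2→S] = [64, 32, 32]
r3 m[φ2→A] = [2268, 1260, 2016]
r3 m[φ3→S] = [4, 1, 3]
r3 m[φ4→E] = [6, 1, 9]
r3 m[φ5→A] = [1, 4, 8]
r3 m[φ6→E] = [9, 3, 9]
r3 m[S→φ0] = [324, 72, 216]
r3 m[S→φ1] = [252, 64, 243]
r3 m[S→φ2] = [252, 72, 216]
r3 m[S→φ3] = [567, 576, 648]
r3 m[E→φ0] = [54, 3, 81]
r3 m[E→φ4] = [45, 27, 72]
r3 m[E→φ6] = [30, 9, 72]
r3 m[R→φ1] = [1, 1, 1]
r3 m[A→φ2] = [1, 4, 8]
r3 m[A→φ5] = [9, 5, 8]
r4 m[φ0→S] = [567, 648, 486]
r4 m[φ0→E] = [1620, 1944, 2268]
r4 m[φ1→S] = [9, 9, 8]
r4 m[φ1→R] = [2016, 756, 2268]
r4 m[φ2→S] = [64, 32, 32]
r4 m[φ2→A] = [2268, 1260, 2016]
r4 m[φ3→S] = [4, 1, 3]
r4 m[φ4→E] = [6, 1, 9]
r4 m[φ5→A] = [1, 4, 8]
r4 m[φ6→E] = [9, 3, 9]
r4 m[S→φ0] = [2304, 288, 768]
r4 m[S→φ1] = [145152, 20736, 46656]
r4 m[S→φ2] = [20412, 5832, 11664]
r4 m[S→φ3] = [326592, 186624, 124416]
r4 m[E→φ0] = [54, 3, 81]
r4 m[E→φ4] = [14580, 5832, 20412]
r4 m[E→φ6] = [9720, 1944, 20412]
r4 m[R→φ1] = [1, 1, 1]
r4 m[A→φ2] = [1, 4, 8]
r4 m[A→φ5] = [2268, 1260, 2016]
r5 m[φ0→S] = [567, 648, 486]
r5 m[φ0→E] = [11520, 6912, 16128]
r5 m[φ1→S] = [9, 9, 8]
r5 m[φ1→R] = [1161216, 435456, 1306368]
r5 m[φ2→S] = [64, 32, 32]
r5 m[φ2→A] = [183708, 102060, 163296]
r5 m[φ3→S] = [4, 1, 3]
r5 m[φ4→E] = [6, 1, 9]
r5 m[φ5→A] = [1, 4, 8]
r5 m[φ6→E] = [9, 3, 9]
r5 m[S→φ0] = [2304, 288, 768]
r5 m[S→φ1] = [145152, 20736, 46656]
r5 m[S→φ2] = [20412, 5832, 11664]
r5 m[S→φ3] = [326592, 186624, 124416]
r5 m[E→φ0] = [54, 3, 81]
r5 m[E→φ4] = [14580, 5832, 20412]
r5 m[E→φ6] = [9720, 1944, 20412]
r5 m[R→φ1] = [1, 1, 1]
r5 m[A→φ2] = [1, 4, 8]
r5 m[A→φ5] = [2268, 1260, 2016]
r6 m[φ0→S] = [567, 648, 486]
r6 m[φ0→E] = [11520, 6912, 16128]
r6 m[φ1→S] = [9, 9, 8]
r6 m[φ1→R] = [1161216, 435456, 1306368]
r6 m[φ2→S] = [64, 32, 32]
r6 m[φ2→A] = [183708, 102060, 163296]
r6 m[φ3→S] = [4, 1, 3]
r6 m[φ4→E] = [6, 1, 9]
r6 m[φ5→A] = [1, 4, 8]
r6 m[φ6→E] = [9, 3, 9]
r6 m[S→φ0] = [2304, 288, 768]
r6 m[S→φ1] = [145152, 20736, 46656]
r6 m[S→φ2] = [20412, 5832, 11664]
r6 m[S→φ3] = [326592, 186624, 124416]
r6 m[E→φ0] = [54, 3, 81]
r6 m[E→φ4] = [103680, 20736, 145152]
r6 m[E→φ6] = [69120, 6912, 145152]
r6 m[R→φ1] = [1, 1, 1]
r6 m[A→φ2] = [1, 4, 8]
r6 m[A→φ5] = [183708, 102060, 163296]
r7 m[φ0→S] = [567, 648, 486]
r7 m[φ0→E] = [11520, 6912, 16128]
r7 m[φ1→S] = [9, 9, 8]
r7 m[φ1→R] = [1161216, 435456, 1306368]
r7 m[φ2→S] = [64, 32, 32]
r7 m[φ2→A] = [183708, 102060, 163296]
r7 m[φ3→S] = [4, 1, 3]
r7 m[φ4→E] = [6, 1, 9]
r7 m[φ5→A] = [1, 4, 8]
r7 m[φ6→E] = [9, 3, 9]
r7 m[S→φ0] = [2304, 288, 768]
r7 m[S→φ1] = [145152, 20736, 46656]
r7 m[S→φ2] = [20412, 5832, 11664]
r7 m[S→φ3] = [326592, 186624, 124416]
r7 m[E→φ0] = [54, 3, 81]
r7 m[E→φ4] = [103680, 20736, 145152]
r7 m[E→φ6] = [69120, 6912, 145152]
r7 m[R→φ1] = [1, 1, 1]
r7 m[A→φ2] = [1, 4, 8]
r7 m[A→φ5] = [183708, 102060, 163296]
fixed point reached at round 7
traceback from S: (S=0, E=2, R=2, A=2), score=1306368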